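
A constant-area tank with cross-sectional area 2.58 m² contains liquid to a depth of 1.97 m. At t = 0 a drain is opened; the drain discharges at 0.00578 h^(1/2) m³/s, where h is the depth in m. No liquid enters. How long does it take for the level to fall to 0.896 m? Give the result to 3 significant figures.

408 s

Unsteady balance on liquid volume: A dh/dt = −0.00578 √h.
Separate and integrate: 2(√h − √h₀) = −(0.00578/A) t.
t = 2A(√h₀ − √h)/0.00578 = 2·2.58·(√1.97 − √0.896)/0.00578
  = 5.1600 × (1.4036 − 0.94657) / 0.00578 = 407.97 s.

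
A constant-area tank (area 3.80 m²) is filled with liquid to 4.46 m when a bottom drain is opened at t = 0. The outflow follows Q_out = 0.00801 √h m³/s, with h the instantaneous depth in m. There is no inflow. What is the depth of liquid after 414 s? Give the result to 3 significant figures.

Unsteady balance on liquid volume: A dh/dt = −0.00801 √h.
∫ h^(−1/2) dh = −(0.00801/A) ∫ dt, giving 2√h = 2√h₀ − (0.00801/A) t.
√h = √4.46 − 0.00801·414/(2·3.80) = 2.1119 − 0.43633 = 1.6755.
h = 1.6755² = 2.8074 m.

2.81 m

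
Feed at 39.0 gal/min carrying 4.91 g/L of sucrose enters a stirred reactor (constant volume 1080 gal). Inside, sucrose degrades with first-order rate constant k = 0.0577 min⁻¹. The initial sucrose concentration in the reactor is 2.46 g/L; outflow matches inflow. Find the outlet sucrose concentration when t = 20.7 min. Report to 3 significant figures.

Accumulation = in − out − consumed: V dC/dt = Q C_in − Q C − k V C.
dC/dt = (Q/V) C_in − (Q/V + k) C; effective rate a = Q/V + k = 0.036111 + 0.0577 = 0.093811 min⁻¹.
C_ss = Q C_in/(Q + kV) = 1.8900 g/L; C(t) = C_ss + (C₀ − C_ss) e^(−a t).
C(20.7) = 1.8900 + (0.56997)·e^(−0.093811·20.7) = 1.8900 + (0.56997)·0.14343 = 1.9718 g/L.

1.97 g/L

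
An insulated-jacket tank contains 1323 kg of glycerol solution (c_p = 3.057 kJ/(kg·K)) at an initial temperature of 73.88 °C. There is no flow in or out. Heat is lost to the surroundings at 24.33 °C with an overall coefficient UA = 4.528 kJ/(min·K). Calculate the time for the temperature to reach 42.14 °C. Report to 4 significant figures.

913.9 min

M c_p dT/dt = −UA(T − T_amb).
τ = M c_p/UA = 893.200 min; T_ss = T_amb = 24.3300 °C.
T(t) = T_ss + (T₀ − T_ss)e^(−t/τ); set T = 42.14:
t = −τ ln[(T − T_ss)/(T₀ − T_ss)] = −893.200 · ln(0.359435) = 913.942 min.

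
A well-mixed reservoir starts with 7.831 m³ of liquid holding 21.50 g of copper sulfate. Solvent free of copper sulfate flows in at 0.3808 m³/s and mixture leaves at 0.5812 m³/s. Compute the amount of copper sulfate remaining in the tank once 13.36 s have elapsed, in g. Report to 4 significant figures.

Total volume: dV/dt = Q_in − Q_out = -0.200400 m³/s, so V(t) = 7.831 − 0.200400 t and V(13.36) = 5.15366 m³.
Solute balance: dm/dt = 0 − Q_out C = −Q_out m/V(t).
dm/m = −Q_out dt/(V₀ − 0.200400 t); integrating gives ln(m/m₀) = −(Q_out/(Q_in−Q_out)) ln(V/V₀).
m = m₀ (V₀/V)^(Q_out/(Q_in−Q_out)) = 21.50 × (7.831/5.15366)^(-2.90020) = 6.38950 g.

6.390 g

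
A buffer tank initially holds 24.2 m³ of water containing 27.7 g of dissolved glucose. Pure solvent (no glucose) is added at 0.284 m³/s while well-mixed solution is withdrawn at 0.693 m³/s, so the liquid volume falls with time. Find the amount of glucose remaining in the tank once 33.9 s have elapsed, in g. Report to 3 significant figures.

6.55 g

Let m(t) be the amount of glucose. Volume: V(t) = V₀ + (Q_in − Q_out) t = 24.2 − 0.40900 t; V(33.9) = 10.335 m³.
Species balance (pure solvent in): dm/dt = −Q_out · m/V(t).
dm/m = −Q_out dt/(V₀ − 0.40900 t); integrating gives ln(m/m₀) = −(Q_out/(Q_in−Q_out)) ln(V/V₀).
m = m₀ (V₀/V)^(Q_out/(Q_in−Q_out)) = 27.7 × (24.2/10.335)^(-1.6944) = 6.5523 g.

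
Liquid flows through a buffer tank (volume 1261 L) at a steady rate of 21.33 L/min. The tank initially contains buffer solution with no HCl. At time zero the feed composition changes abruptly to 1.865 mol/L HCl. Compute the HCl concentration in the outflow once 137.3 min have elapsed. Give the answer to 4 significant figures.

1.682 mol/L

Mass balance on the solute (V constant): V dC/dt = Q(C_in − C).
So dC/dt = (C_in − C)/τ with τ = V/Q = 1261/21.33 = 59.1186 min.
This is linear first-order; C(t) = C_in + (C₀ − C_in) e^(−t/τ).
C(137.3) = 1.865 + (0 − 1.865)·e^(−137.3/59.1186) = 1.865 + (-1.86500)·0.0980331 = 1.68217 mol/L.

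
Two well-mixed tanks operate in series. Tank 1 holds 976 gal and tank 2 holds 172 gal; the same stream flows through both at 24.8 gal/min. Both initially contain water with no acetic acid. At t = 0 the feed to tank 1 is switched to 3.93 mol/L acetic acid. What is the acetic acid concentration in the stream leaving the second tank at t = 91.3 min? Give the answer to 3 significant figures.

3.46 mol/L

Each tank obeys Vᵢ dCᵢ/dt = Q(Cᵢ₋₁ − Cᵢ), so τᵢ = Vᵢ/Q.
τ₁ = 976/24.8 = 39.355 min; τ₂ = 172/24.8 = 6.9355 min.
Solving the cascade with C₁(0)=C₂(0)=0 gives C₂(t) = C_in[1 − (τ₁ e^(−t/τ₁) − τ₂ e^(−t/τ₂))/(τ₁ − τ₂)].
At t = 91.3: e^(−t/τ₁) = 0.098282, e^(−t/τ₂) = 1.9181e-06.
C₂ = 3.93·[1 − (39.355·0.098282 − 6.9355·1.9181e-06)/(32.419)] = 3.93·0.88069 = 3.4611 mol/L.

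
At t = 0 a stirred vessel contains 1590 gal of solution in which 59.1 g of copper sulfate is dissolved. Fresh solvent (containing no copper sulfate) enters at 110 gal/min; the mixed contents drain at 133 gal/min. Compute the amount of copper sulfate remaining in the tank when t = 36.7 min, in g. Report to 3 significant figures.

0.743 g

Total volume: dV/dt = Q_in − Q_out = -23.000 gal/min, so V(t) = 1590 − 23.000 t and V(36.7) = 745.90 gal.
Species balance (pure solvent in): dm/dt = −Q_out · m/V(t).
dm/m = −Q_out dt/(V₀ − 23.000 t); integrating gives ln(m/m₀) = −(Q_out/(Q_in−Q_out)) ln(V/V₀).
m = m₀ (V₀/V)^(Q_out/(Q_in−Q_out)) = 59.1 × (1590/745.90)^(-5.7826) = 0.74259 g.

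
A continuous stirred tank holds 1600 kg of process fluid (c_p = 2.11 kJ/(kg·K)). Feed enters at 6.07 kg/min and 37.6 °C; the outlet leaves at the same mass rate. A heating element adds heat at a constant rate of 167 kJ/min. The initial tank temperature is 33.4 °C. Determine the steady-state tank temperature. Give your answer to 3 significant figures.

M c_p dT/dt = ṁ c_p (T_in − T) + Q̇.
At steady state dT/dt = 0 ⇒ T_ss = T_in + Q̇/(ṁ c_p) = 37.6 + 167/(6.07·2.11) = 50.639 °C.

50.6 °C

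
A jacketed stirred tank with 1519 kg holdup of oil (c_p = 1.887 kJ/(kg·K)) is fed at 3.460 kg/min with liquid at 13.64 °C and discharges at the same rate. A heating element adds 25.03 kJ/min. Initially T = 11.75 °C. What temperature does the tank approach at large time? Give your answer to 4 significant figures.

17.47 °C

M c_p dT/dt = ṁ c_p (T_in − T) + Q̇.
At steady state dT/dt = 0 ⇒ T_ss = T_in + Q̇/(ṁ c_p) = 13.64 + 25.03/(3.460·1.887) = 17.4737 °C.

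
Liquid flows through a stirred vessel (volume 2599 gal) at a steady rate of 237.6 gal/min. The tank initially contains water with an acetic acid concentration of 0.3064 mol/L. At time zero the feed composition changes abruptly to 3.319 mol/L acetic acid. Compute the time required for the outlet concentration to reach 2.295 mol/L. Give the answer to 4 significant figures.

Species balance: V dC/dt = Q(C_in − C) ⇒ τ = V/Q = 10.9386 min.
C(t) = C_in + (C₀ − C_in) e^(−t/τ). Set C = 2.295 and solve for t:
e^(−t/τ) = (C − C_in)/(C₀ − C_in) = (2.295 − 3.319)/(0.3064 − 3.319) = 0.339906
t = −τ ln(…) = 10.9386 × 1.07909 = 11.8036 min.

11.80 min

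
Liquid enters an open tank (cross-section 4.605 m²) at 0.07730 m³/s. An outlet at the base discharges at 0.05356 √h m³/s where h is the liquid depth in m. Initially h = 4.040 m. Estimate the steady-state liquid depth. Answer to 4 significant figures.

2.083 m

Level balance: A dh/dt = 0.07730 − 0.05356 √h. Setting dh/dt = 0:
Q_in = 0.05356 √h_ss ⇒ √h_ss = 0.07730/0.05356 = 1.44324.
h_ss = 1.44324² = 2.08295 m. (Since h₀ = 4.040 m > h_ss, the level will fall toward this value.)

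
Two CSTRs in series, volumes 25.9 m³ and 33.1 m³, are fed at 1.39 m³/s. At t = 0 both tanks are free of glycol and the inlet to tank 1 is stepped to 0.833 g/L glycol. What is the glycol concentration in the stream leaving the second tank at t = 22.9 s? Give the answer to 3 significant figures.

Time constants: τᵢ = Vᵢ/Q for each well-mixed tank.
τ₁ = 25.9/1.39 = 18.633 s; τ₂ = 33.1/1.39 = 23.813 s.
Tank 1: C₁ = C_in(1 − e^(−t/τ₁)). Tank 2 (τ₁ ≠ τ₂): C₂ = C_in[1 − (τ₁ e^(−t/τ₁) − τ₂ e^(−t/τ₂))/(τ₁ − τ₂)].
At t = 22.9: e^(−t/τ₁) = 0.29259, e^(−t/τ₂) = 0.38226.
C₂ = 0.833·[1 − (18.633·0.29259 − 23.813·0.38226)/(-5.1799)] = 0.833·0.29518 = 0.24588 g/L.

0.246 g/L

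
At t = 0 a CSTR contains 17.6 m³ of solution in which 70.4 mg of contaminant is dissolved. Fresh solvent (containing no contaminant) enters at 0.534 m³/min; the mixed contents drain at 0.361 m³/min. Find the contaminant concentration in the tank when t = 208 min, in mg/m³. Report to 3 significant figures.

0.129 mg/m³

Let m(t) be the amount of contaminant. Volume: V(t) = V₀ + (Q_in − Q_out) t = 17.6 + 0.17300 t; V(208) = 53.584 m³.
No contaminant enters, so dm/dt = −Q_out · (m/V).
dm/m = −Q_out dt/(V₀ + 0.17300 t); integrating gives ln(m/m₀) = −(Q_out/(Q_in−Q_out)) ln(V/V₀).
m = m₀ (V₀/V)^(Q_out/(Q_in−Q_out)) = 70.4 × (17.6/53.584)^(2.0867) = 6.8961 mg.
C = m/V = 6.8961/53.584 = 0.12870 mg/m³.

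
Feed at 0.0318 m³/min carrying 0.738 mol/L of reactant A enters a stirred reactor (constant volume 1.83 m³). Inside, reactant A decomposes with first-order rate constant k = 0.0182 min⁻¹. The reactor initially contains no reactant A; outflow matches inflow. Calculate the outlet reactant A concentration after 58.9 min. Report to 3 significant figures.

0.316 mol/L

Species balance: V dC/dt = Q C_in − Q C − k V C.
This is linear with rate a = Q/V + k = 0.035577 min⁻¹.
C_ss = Q C_in/(Q + kV) = 0.36046 mol/L; C(t) = C_ss + (C₀ − C_ss) e^(−a t).
C(58.9) = 0.36046 + (-0.36046)·e^(−0.035577·58.9) = 0.36046 + (-0.36046)·0.12301 = 0.31612 mol/L.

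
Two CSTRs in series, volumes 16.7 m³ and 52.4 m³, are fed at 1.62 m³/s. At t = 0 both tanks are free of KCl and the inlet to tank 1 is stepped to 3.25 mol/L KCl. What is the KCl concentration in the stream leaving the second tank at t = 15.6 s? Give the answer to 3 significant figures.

0.640 mol/L

Time constants: τᵢ = Vᵢ/Q for each well-mixed tank.
τ₁ = 16.7/1.62 = 10.309 s; τ₂ = 52.4/1.62 = 32.346 s.
Solving the cascade with C₁(0)=C₂(0)=0 gives C₂(t) = C_in[1 − (τ₁ e^(−t/τ₁) − τ₂ e^(−t/τ₂))/(τ₁ − τ₂)].
At t = 15.6: e^(−t/τ₁) = 0.22018, e^(−t/τ₂) = 0.61737.
C₂ = 3.25·[1 − (10.309·0.22018 − 32.346·0.61737)/(-22.037)] = 3.25·0.19683 = 0.63971 mol/L.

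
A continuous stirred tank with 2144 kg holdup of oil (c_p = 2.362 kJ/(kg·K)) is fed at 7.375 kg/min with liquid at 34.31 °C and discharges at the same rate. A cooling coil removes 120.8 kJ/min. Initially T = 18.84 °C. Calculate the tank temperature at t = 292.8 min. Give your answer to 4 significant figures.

24.26 °C

Unsteady energy balance on the tank contents: M c_p dT/dt = ṁ c_p (T_in − T) − 120.8.
Rearrange: dT/dt = (T_ss − T)/τ with τ = M/ṁ = 290.712 min and T_ss = T_in − Q̇/(ṁ c_p) = 27.3753 °C.
Solution: T(t) = T_ss + (T₀ − T_ss) e^(−t/τ).
T(292.8) = 27.3753 + (-8.53534)·e^(−292.8/290.712) = 27.3753 + (-8.53534)·0.365246 = 24.2578 °C.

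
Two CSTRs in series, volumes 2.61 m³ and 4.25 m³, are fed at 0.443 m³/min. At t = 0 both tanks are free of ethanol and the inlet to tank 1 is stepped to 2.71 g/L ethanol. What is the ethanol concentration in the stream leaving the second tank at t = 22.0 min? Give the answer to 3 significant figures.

2.10 g/L

Species balance on tank i: dCᵢ/dt = (Cᵢ₋₁ − Cᵢ)/τᵢ with τᵢ = Vᵢ/Q.
τ₁ = 2.61/0.443 = 5.8916 min; τ₂ = 4.25/0.443 = 9.5937 min.
Solving the cascade with C₁(0)=C₂(0)=0 gives C₂(t) = C_in[1 − (τ₁ e^(−t/τ₁) − τ₂ e^(−t/τ₂))/(τ₁ − τ₂)].
At t = 22.0: e^(−t/τ₁) = 0.023895, e^(−t/τ₂) = 0.10095.
C₂ = 2.71·[1 − (5.8916·0.023895 − 9.5937·0.10095)/(-3.7020)] = 2.71·0.77643 = 2.1041 g/L.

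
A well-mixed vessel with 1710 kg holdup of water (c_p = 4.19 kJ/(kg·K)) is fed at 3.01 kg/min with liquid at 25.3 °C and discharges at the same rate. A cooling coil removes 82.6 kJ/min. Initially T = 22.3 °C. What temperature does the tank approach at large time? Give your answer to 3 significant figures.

M c_p dT/dt = ṁ c_p (T_in − T) − Q̇.
At steady state dT/dt = 0 ⇒ T_ss = T_in − Q̇/(ṁ c_p) = 25.3 − 82.6/(3.01·4.19) = 18.751 °C.

18.8 °C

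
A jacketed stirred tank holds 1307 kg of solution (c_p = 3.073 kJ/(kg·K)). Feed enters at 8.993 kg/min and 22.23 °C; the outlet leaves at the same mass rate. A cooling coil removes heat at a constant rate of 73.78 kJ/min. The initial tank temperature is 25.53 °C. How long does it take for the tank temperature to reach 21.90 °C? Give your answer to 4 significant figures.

136.1 min

First-law balance (no shaft work): M c_p dT/dt = ṁ c_p (T_in − T) − 73.78.
τ = M/ṁ = 145.335 min; T_ss = T_in − Q̇/(ṁ c_p) = 19.5602 °C.
T(t) = T_ss + (T₀ − T_ss) e^(−t/τ). Set T = 21.90:
e^(−t/τ) = (21.90 − 19.5602)/(25.53 − 19.5602) = 0.391935
t = −145.335 · ln(0.391935) = 136.130 min.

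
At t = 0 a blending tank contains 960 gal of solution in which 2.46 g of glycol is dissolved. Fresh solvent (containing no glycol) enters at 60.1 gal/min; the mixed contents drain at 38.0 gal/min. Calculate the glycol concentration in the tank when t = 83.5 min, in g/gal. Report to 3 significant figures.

Let m(t) be the amount of glycol. Volume: V(t) = V₀ + (Q_in − Q_out) t = 960 + 22.100 t; V(83.5) = 2805.4 gal.
Solute balance: dm/dt = 0 − Q_out C = −Q_out m/V(t).
dm/m = −Q_out dt/(V₀ + 22.100 t); integrating gives ln(m/m₀) = −(Q_out/(Q_in−Q_out)) ln(V/V₀).
m = m₀ (V₀/V)^(Q_out/(Q_in−Q_out)) = 2.46 × (960/2805.4)^(1.7195) = 0.38919 g.
C = m/V = 0.38919/2805.4 = 0.00013873 g/gal.

0.000139 g/gal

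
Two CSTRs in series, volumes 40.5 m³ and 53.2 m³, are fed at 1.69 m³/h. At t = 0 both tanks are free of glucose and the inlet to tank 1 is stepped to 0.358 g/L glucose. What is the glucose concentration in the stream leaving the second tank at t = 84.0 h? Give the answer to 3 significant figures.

0.288 g/L

Time constants: τᵢ = Vᵢ/Q for each well-mixed tank.
τ₁ = 40.5/1.69 = 23.964 h; τ₂ = 53.2/1.69 = 31.479 h.
Solving the cascade with C₁(0)=C₂(0)=0 gives C₂(t) = C_in[1 − (τ₁ e^(−t/τ₁) − τ₂ e^(−t/τ₂))/(τ₁ − τ₂)].
At t = 84.0: e^(−t/τ₁) = 0.030041, e^(−t/τ₂) = 0.069362.
C₂ = 0.358·[1 − (23.964·0.030041 − 31.479·0.069362)/(-7.5148)] = 0.358·0.80525 = 0.28828 g/L.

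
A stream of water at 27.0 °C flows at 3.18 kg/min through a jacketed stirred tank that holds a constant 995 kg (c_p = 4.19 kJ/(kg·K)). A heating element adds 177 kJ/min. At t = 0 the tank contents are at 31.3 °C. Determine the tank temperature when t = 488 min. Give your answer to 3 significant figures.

38.4 °C

M c_p dT/dt = ṁ c_p (T_in − T) + Q̇.
τ = M/ṁ = 312.89 min; T_ss = T_in + Q̇/(ṁ c_p) = 27.0 + 177/(3.18·4.19) = 40.284 °C.
Integrating: T(t) = T_ss + (T₀ − T_ss) e^(−t/τ).
T(488) = 40.284 + (-8.9841)·e^(−488/312.89) = 40.284 + (-8.9841)·0.21021 = 38.396 °C.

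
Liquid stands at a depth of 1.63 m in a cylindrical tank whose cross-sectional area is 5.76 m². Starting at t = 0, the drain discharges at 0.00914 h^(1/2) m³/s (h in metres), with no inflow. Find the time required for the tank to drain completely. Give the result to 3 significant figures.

With no inflow, A dh/dt = −0.00914 √h.
This is separable: 2 d(√h)/dt = −0.00914/A, so √h = √h₀ − (0.00914/(2A)) t.
Tank is empty when √h = 0: t_empty = 2A√h₀/0.00914.
t_empty = 2·5.76·√1.63/0.00914 = 11.520·1.2767/0.00914 = 1609.2 s.

1610 s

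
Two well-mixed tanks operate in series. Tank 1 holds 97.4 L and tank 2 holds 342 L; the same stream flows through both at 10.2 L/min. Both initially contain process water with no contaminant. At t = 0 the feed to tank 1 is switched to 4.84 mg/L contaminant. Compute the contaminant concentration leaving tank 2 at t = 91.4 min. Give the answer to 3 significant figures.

Time constants: τᵢ = Vᵢ/Q for each well-mixed tank.
τ₁ = 97.4/10.2 = 9.5490 min; τ₂ = 342/10.2 = 33.529 min.
Tank 1: C₁ = C_in(1 − e^(−t/τ₁)). Tank 2 (τ₁ ≠ τ₂): C₂ = C_in[1 − (τ₁ e^(−t/τ₁) − τ₂ e^(−t/τ₂))/(τ₁ − τ₂)].
At t = 91.4: e^(−t/τ₁) = 6.9675e-05, e^(−t/τ₂) = 0.065483.
C₂ = 4.84·[1 − (9.5490·6.9675e-05 − 33.529·0.065483)/(-23.980)] = 4.84·0.90847 = 4.3970 mg/L.

4.40 mg/L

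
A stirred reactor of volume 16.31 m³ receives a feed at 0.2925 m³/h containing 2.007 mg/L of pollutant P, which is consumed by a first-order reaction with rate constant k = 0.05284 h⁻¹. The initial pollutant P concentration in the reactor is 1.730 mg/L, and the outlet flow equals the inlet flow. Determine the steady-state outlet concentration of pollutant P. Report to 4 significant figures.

Species balance: V dC/dt = Q C_in − Q C − k V C.
At steady state: 0 = Q C_in − (Q + kV) C_ss, so C_ss = Q C_in/(Q + kV).
C_ss = 0.2925·2.007/(0.2925 + 0.05284·16.31) = 0.587047/1.15432 = 0.508565 mg/L.

0.5086 mg/L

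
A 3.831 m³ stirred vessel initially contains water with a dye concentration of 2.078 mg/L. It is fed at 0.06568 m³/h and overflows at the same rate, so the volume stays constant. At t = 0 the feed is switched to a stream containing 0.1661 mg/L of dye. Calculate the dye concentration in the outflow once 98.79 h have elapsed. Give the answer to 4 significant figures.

0.5176 mg/L

Transient balance on the dissolved component: V dC/dt = Q(C_in − C).
Rewrite as dC/dt + C/τ = C_in/τ, τ = V/Q = 58.3283 h.
Integrating: C(t) = C_in + (C₀ − C_in) e^(−t/τ).
C(98.79) = 0.1661 + (2.078 − 0.1661)·e^(−98.79/58.3283) = 0.1661 + (1.91190)·0.183840 = 0.517583 mg/L.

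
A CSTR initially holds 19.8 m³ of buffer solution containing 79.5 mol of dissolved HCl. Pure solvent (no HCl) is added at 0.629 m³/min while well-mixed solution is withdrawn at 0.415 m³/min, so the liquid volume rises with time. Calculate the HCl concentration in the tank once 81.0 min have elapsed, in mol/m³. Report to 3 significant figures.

Total volume: dV/dt = Q_in − Q_out = 0.21400 m³/min, so V(t) = 19.8 + 0.21400 t and V(81.0) = 37.134 m³.
No HCl enters, so dm/dt = −Q_out · (m/V).
Separate: dm/m = −Q_out dt/V(t) ⇒ ln(m/m₀) = −(Q_out/(Q_in−Q_out)) ln(V/V₀).
m = m₀ (V₀/V)^(Q_out/(Q_in−Q_out)) = 79.5 × (19.8/37.134)^(1.9393) = 23.483 mol.
C = m/V = 23.483/37.134 = 0.63237 mol/m³.

0.632 mol/m³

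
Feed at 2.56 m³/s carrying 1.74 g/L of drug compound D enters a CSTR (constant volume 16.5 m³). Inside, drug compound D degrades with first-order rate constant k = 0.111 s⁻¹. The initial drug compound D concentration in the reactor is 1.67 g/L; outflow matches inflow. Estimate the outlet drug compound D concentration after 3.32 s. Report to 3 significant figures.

Species balance: V dC/dt = Q C_in − Q C − k V C.
dC/dt = (Q/V) C_in − (Q/V + k) C; effective rate a = Q/V + k = 0.15515 + 0.111 = 0.26615 s⁻¹.
C_ss = Q C_in/(Q + kV) = 1.0143 g/L; C(t) = C_ss + (C₀ − C_ss) e^(−a t).
C(3.32) = 1.0143 + (0.65568)·e^(−0.26615·3.32) = 1.0143 + (0.65568)·0.41328 = 1.2853 g/L.

1.29 g/L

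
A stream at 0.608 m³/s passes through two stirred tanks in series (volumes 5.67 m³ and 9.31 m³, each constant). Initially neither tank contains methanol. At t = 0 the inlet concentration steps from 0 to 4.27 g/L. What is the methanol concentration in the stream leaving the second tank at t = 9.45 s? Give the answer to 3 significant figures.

0.793 g/L

Species balance on tank i: dCᵢ/dt = (Cᵢ₋₁ − Cᵢ)/τᵢ with τᵢ = Vᵢ/Q.
τ₁ = 5.67/0.608 = 9.3257 s; τ₂ = 9.31/0.608 = 15.313 s.
Solving the cascade with C₁(0)=C₂(0)=0 gives C₂(t) = C_in[1 − (τ₁ e^(−t/τ₁) − τ₂ e^(−t/τ₂))/(τ₁ − τ₂)].
At t = 9.45: e^(−t/τ₁) = 0.36301, e^(−t/τ₂) = 0.53948.
C₂ = 4.27·[1 − (9.3257·0.36301 − 15.313·0.53948)/(-5.9868)] = 4.27·0.18562 = 0.79260 g/L.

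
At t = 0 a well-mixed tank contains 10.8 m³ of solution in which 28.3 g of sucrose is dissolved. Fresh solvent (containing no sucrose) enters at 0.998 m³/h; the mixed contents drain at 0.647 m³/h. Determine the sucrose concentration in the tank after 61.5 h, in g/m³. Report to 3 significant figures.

Total volume: dV/dt = Q_in − Q_out = 0.35100 m³/h, so V(t) = 10.8 + 0.35100 t and V(61.5) = 32.386 m³.
Species balance (pure solvent in): dm/dt = −Q_out · m/V(t).
dm/m = −Q_out dt/(V₀ + 0.35100 t); integrating gives ln(m/m₀) = −(Q_out/(Q_in−Q_out)) ln(V/V₀).
m = m₀ (V₀/V)^(Q_out/(Q_in−Q_out)) = 28.3 × (10.8/32.386)^(1.8433) = 3.7380 g.
C = m/V = 3.7380/32.386 = 0.11542 g/m³.

0.115 g/m³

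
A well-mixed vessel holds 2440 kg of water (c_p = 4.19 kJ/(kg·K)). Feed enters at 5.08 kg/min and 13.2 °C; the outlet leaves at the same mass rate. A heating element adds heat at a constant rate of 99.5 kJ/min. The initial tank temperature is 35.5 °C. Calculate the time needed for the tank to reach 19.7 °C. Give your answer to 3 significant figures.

1090 min

M c_p dT/dt = ṁ c_p (T_in − T) + Q̇.
τ = M/ṁ = 480.31 min; T_ss = T_in + Q̇/(ṁ c_p) = 17.875 °C.
T(t) = T_ss + (T₀ − T_ss) e^(−t/τ). Set T = 19.7:
e^(−t/τ) = (19.7 − 17.875)/(35.5 − 17.875) = 0.10357
t = −480.31 · ln(0.10357) = 1089.1 min.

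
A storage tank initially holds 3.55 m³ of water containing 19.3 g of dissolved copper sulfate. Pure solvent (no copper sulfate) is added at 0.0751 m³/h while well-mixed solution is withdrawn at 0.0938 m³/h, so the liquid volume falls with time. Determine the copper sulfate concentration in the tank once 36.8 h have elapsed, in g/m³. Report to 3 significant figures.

Total volume: dV/dt = Q_in − Q_out = -0.018700 m³/h, so V(t) = 3.55 − 0.018700 t and V(36.8) = 2.8618 m³.
Solute balance: dm/dt = 0 − Q_out C = −Q_out m/V(t).
Separate: dm/m = −Q_out dt/V(t) ⇒ ln(m/m₀) = −(Q_out/(Q_in−Q_out)) ln(V/V₀).
m = m₀ (V₀/V)^(Q_out/(Q_in−Q_out)) = 19.3 × (3.55/2.8618)^(-5.0160) = 6.5485 g.
C = m/V = 6.5485/2.8618 = 2.2882 g/m³.

2.29 g/m³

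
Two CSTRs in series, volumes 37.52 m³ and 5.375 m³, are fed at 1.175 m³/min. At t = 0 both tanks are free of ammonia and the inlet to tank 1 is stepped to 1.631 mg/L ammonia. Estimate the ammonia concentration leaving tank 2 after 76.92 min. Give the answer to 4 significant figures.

1.460 mg/L

Each tank obeys Vᵢ dCᵢ/dt = Q(Cᵢ₋₁ − Cᵢ), so τᵢ = Vᵢ/Q.
τ₁ = 37.52/1.175 = 31.9319 min; τ₂ = 5.375/1.175 = 4.57447 min.
Tank 1: C₁ = C_in(1 − e^(−t/τ₁)). Tank 2 (τ₁ ≠ τ₂): C₂ = C_in[1 − (τ₁ e^(−t/τ₁) − τ₂ e^(−t/τ₂))/(τ₁ − τ₂)].
At t = 76.92: e^(−t/τ₁) = 0.0899164, e^(−t/τ₂) = 4.98090e-08.
C₂ = 1.631·[1 − (31.9319·0.0899164 − 4.57447·4.98090e-08)/(27.3574)] = 1.631·0.895049 = 1.45982 mg/L.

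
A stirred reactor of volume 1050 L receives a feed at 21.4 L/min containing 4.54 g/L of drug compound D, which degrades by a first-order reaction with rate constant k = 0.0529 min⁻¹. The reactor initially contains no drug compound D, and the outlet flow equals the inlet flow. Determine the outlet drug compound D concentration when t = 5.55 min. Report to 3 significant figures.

0.422 g/L

Species balance: V dC/dt = Q C_in − Q C − k V C.
dC/dt = (Q/V) C_in − (Q/V + k) C; effective rate a = Q/V + k = 0.020381 + 0.0529 = 0.073281 min⁻¹.
C_ss = Q C_in/(Q + kV) = 1.2627 g/L; C(t) = C_ss + (C₀ − C_ss) e^(−a t).
C(5.55) = 1.2627 + (-1.2627)·e^(−0.073281·5.55) = 1.2627 + (-1.2627)·0.66584 = 0.42194 g/L.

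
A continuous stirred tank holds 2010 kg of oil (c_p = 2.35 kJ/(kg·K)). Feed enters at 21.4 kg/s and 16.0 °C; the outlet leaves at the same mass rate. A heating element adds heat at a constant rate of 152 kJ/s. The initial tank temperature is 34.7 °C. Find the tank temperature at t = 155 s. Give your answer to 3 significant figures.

22.0 °C

M c_p dT/dt = ṁ c_p (T_in − T) + Q̇.
τ = M/ṁ = 93.925 s; T_ss = T_in + Q̇/(ṁ c_p) = 16.0 + 152/(21.4·2.35) = 19.022 °C.
This is linear first-order; T(t) = T_ss + (T₀ − T_ss) e^(−t/τ).
T(155) = 19.022 + (15.678)·e^(−155/93.925) = 19.022 + (15.678)·0.19200 = 22.033 °C.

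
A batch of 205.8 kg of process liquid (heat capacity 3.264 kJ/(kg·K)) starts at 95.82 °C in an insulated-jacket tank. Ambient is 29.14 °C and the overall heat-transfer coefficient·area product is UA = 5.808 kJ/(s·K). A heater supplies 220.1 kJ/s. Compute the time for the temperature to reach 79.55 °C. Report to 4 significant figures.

96.34 s

Unsteady energy balance on the tank contents: M c_p dT/dt = −UA(T − T_amb) + Q̇.
τ = M c_p/UA = 115.656 s; T_ss = T_amb + Q̇/UA = 29.14 + 220.1/5.808 = 67.0360 °C.
T(t) = T_ss + (T₀ − T_ss)e^(−t/τ); set T = 79.55:
t = −τ ln[(T − T_ss)/(T₀ − T_ss)] = −115.656 · ln(0.434755) = 96.3384 s.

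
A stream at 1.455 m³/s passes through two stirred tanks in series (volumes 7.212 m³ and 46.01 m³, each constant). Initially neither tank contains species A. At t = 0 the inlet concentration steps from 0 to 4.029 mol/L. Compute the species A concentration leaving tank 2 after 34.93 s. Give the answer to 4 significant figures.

2.447 mol/L

Time constants: τᵢ = Vᵢ/Q for each well-mixed tank.
τ₁ = 7.212/1.455 = 4.95670 s; τ₂ = 46.01/1.455 = 31.6220 s.
Tank 1: C₁ = C_in(1 − e^(−t/τ₁)). Tank 2 (τ₁ ≠ τ₂): C₂ = C_in[1 − (τ₁ e^(−t/τ₁) − τ₂ e^(−t/τ₂))/(τ₁ − τ₂)].
At t = 34.93: e^(−t/τ₁) = 0.000869993, e^(−t/τ₂) = 0.331340.
C₂ = 4.029·[1 − (4.95670·0.000869993 − 31.6220·0.331340)/(-26.6653)] = 4.029·0.607231 = 2.44653 mol/L.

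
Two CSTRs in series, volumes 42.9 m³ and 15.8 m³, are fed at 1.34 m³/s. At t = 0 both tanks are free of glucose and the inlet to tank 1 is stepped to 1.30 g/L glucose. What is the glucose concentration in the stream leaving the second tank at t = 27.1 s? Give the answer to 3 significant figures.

Species balance on tank i: dCᵢ/dt = (Cᵢ₋₁ − Cᵢ)/τᵢ with τᵢ = Vᵢ/Q.
τ₁ = 42.9/1.34 = 32.015 s; τ₂ = 15.8/1.34 = 11.791 s.
Solving the cascade with C₁(0)=C₂(0)=0 gives C₂(t) = C_in[1 − (τ₁ e^(−t/τ₁) − τ₂ e^(−t/τ₂))/(τ₁ − τ₂)].
At t = 27.1: e^(−t/τ₁) = 0.42892, e^(−t/τ₂) = 0.10042.
C₂ = 1.30·[1 − (32.015·0.42892 − 11.791·0.10042)/(20.224)] = 1.30·0.37956 = 0.49342 g/L.

0.493 g/L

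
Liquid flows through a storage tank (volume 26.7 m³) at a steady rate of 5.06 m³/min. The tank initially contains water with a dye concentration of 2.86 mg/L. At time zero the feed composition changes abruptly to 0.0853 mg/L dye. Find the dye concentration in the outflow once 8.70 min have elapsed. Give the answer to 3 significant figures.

Transient balance on the dissolved component: V dC/dt = Q(C_in − C).
Time constant τ = V/Q = 26.7/5.06 = 5.2767 min.
This is linear first-order; C(t) = C_in + (C₀ − C_in) e^(−t/τ).
C(8.70) = 0.0853 + (2.86 − 0.0853)·e^(−8.70/5.2767) = 0.0853 + (2.7747)·0.19229 = 0.61884 mg/L.

0.619 mg/L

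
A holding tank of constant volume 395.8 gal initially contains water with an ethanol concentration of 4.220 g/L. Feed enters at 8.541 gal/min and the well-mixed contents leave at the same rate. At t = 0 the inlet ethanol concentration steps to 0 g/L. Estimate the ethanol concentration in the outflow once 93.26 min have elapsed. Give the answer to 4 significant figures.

0.5640 g/L

Transient balance on the dissolved component: V dC/dt = Q(C_in − C).
Rewrite as dC/dt + C/τ = C_in/τ, τ = V/Q = 46.3412 min.
This is linear first-order; C(t) = C_in + (C₀ − C_in) e^(−t/τ).
C(93.26) = 0 + (4.220 − 0)·e^(−93.26/46.3412) = 0 + (4.22000)·0.133659 = 0.564040 g/L.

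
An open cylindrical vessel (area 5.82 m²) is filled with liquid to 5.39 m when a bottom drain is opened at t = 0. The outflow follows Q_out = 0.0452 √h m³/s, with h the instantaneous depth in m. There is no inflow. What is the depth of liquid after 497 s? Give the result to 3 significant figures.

0.153 m

Mass balance (ρ constant): A dh/dt = −0.0452 √h.
Separate and integrate: 2(√h − √h₀) = −(0.0452/A) t.
√h = √5.39 − 0.0452·497/(2·5.82) = 2.3216 − 1.9299 = 0.39171.
h = 0.39171² = 0.15343 m.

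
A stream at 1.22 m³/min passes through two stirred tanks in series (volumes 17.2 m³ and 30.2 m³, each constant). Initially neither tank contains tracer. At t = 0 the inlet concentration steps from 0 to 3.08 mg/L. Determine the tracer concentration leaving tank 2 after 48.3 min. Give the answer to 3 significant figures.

2.20 mg/L

Species balance on tank i: dCᵢ/dt = (Cᵢ₋₁ − Cᵢ)/τᵢ with τᵢ = Vᵢ/Q.
τ₁ = 17.2/1.22 = 14.098 min; τ₂ = 30.2/1.22 = 24.754 min.
Tank 1: C₁ = C_in(1 − e^(−t/τ₁)). Tank 2 (τ₁ ≠ τ₂): C₂ = C_in[1 − (τ₁ e^(−t/τ₁) − τ₂ e^(−t/τ₂))/(τ₁ − τ₂)].
At t = 48.3: e^(−t/τ₁) = 0.032519, e^(−t/τ₂) = 0.14210.
C₂ = 3.08·[1 − (14.098·0.032519 − 24.754·0.14210)/(-10.656)] = 3.08·0.71291 = 2.1957 mg/L.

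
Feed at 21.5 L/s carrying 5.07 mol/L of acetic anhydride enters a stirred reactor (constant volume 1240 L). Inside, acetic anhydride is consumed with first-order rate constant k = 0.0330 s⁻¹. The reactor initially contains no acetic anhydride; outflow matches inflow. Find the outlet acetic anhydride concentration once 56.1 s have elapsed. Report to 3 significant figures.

1.64 mol/L

Species balance: V dC/dt = Q C_in − Q C − k V C.
This is linear with rate a = Q/V + k = 0.050339 s⁻¹.
C_ss = Q C_in/(Q + kV) = 1.7463 mol/L; C(t) = C_ss + (C₀ − C_ss) e^(−a t).
C(56.1) = 1.7463 + (-1.7463)·e^(−0.050339·56.1) = 1.7463 + (-1.7463)·0.059368 = 1.6426 mol/L.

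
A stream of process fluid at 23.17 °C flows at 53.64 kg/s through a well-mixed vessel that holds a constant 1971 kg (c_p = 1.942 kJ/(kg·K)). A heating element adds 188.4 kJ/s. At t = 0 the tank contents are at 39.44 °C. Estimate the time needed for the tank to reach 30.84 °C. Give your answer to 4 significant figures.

M c_p dT/dt = ṁ c_p (T_in − T) + Q̇.
τ = M/ṁ = 36.7450 s; T_ss = T_in + Q̇/(ṁ c_p) = 24.9786 °C.
T(t) = T_ss + (T₀ − T_ss) e^(−t/τ). Set T = 30.84:
e^(−t/τ) = (30.84 − 24.9786)/(39.44 − 24.9786) = 0.405313
t = −36.7450 · ln(0.405313) = 33.1842 s.

33.18 s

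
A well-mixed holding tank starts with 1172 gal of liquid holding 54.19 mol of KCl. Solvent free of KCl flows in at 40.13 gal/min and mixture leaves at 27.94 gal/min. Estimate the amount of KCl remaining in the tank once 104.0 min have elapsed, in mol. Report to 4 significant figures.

Let m(t) be the amount of KCl. Volume: V(t) = V₀ + (Q_in − Q_out) t = 1172 + 12.1900 t; V(104.0) = 2439.76 gal.
Solute balance: dm/dt = 0 − Q_out C = −Q_out m/V(t).
Separate: dm/m = −Q_out dt/V(t) ⇒ ln(m/m₀) = −(Q_out/(Q_in−Q_out)) ln(V/V₀).
m = m₀ (V₀/V)^(Q_out/(Q_in−Q_out)) = 54.19 × (1172/2439.76)^(2.29204) = 10.0946 mol.

10.09 mol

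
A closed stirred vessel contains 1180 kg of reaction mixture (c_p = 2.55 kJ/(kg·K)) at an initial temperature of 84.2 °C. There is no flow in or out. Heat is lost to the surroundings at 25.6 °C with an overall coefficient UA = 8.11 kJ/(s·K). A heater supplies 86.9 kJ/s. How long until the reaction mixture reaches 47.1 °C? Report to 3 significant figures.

553 s

Lumped-capacitance energy balance: M c_p dT/dt = UA(T_amb − T) + Q̇.
τ = M c_p/UA = 371.02 s; T_ss = T_amb + Q̇/UA = 25.6 + 86.9/8.11 = 36.315 °C.
T(t) = T_ss + (T₀ − T_ss)e^(−t/τ); set T = 47.1:
t = −τ ln[(T − T_ss)/(T₀ − T_ss)] = −371.02 · ln(0.22522) = 553.07 s.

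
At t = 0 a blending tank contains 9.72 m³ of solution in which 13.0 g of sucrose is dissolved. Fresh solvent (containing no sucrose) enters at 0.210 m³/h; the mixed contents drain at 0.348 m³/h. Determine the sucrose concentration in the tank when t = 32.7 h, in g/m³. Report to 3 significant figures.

0.517 g/m³

Let m(t) be the amount of sucrose. Volume: V(t) = V₀ + (Q_in − Q_out) t = 9.72 − 0.13800 t; V(32.7) = 5.2074 m³.
Species balance (pure solvent in): dm/dt = −Q_out · m/V(t).
dm/m = −Q_out dt/(V₀ − 0.13800 t); integrating gives ln(m/m₀) = −(Q_out/(Q_in−Q_out)) ln(V/V₀).
m = m₀ (V₀/V)^(Q_out/(Q_in−Q_out)) = 13.0 × (9.72/5.2074)^(-2.5217) = 2.6942 g.
C = m/V = 2.6942/5.2074 = 0.51739 g/m³.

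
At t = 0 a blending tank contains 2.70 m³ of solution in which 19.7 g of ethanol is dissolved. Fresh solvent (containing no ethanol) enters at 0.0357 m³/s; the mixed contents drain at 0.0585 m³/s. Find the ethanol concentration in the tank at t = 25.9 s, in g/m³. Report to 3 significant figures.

4.96 g/m³

Let m(t) be the amount of ethanol. Volume: V(t) = V₀ + (Q_in − Q_out) t = 2.70 − 0.022800 t; V(25.9) = 2.1095 m³.
No ethanol enters, so dm/dt = −Q_out · (m/V).
dm/m = −Q_out dt/(V₀ − 0.022800 t); integrating gives ln(m/m₀) = −(Q_out/(Q_in−Q_out)) ln(V/V₀).
m = m₀ (V₀/V)^(Q_out/(Q_in−Q_out)) = 19.7 × (2.70/2.1095)^(-2.5658) = 10.458 g.
C = m/V = 10.458/2.1095 = 4.9576 g/m³.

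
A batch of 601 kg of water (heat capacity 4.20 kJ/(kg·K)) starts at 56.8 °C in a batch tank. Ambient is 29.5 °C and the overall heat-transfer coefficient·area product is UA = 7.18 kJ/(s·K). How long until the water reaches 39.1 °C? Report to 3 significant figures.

367 s

Lumped-capacitance energy balance: M c_p dT/dt = UA(T_amb − T).
τ = M c_p/UA = 351.56 s; T_ss = T_amb = 29.500 °C.
T(t) = T_ss + (T₀ − T_ss)e^(−t/τ); set T = 39.1:
t = −τ ln[(T − T_ss)/(T₀ − T_ss)] = −351.56 · ln(0.35165) = 367.42 s.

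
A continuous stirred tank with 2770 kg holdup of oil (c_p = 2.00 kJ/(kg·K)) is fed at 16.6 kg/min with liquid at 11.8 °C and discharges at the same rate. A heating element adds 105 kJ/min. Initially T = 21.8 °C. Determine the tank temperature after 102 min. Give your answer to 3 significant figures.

M c_p dT/dt = ṁ c_p (T_in − T) + Q̇.
τ = M/ṁ = 166.87 min; T_ss = T_in + Q̇/(ṁ c_p) = 11.8 + 105/(16.6·2.00) = 14.963 °C.
Integrating: T(t) = T_ss + (T₀ − T_ss) e^(−t/τ).
T(102) = 14.963 + (6.8373)·e^(−102/166.87) = 14.963 + (6.8373)·0.54266 = 18.673 °C.

18.7 °C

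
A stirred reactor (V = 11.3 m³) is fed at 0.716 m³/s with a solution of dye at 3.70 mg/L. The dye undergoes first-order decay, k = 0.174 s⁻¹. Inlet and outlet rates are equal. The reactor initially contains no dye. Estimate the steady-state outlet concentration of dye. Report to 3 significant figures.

V dC/dt = Q(C_in − C) − k V C.
Steady state (dC/dt = 0): C_ss = Q C_in/(Q + kV) = C_in/(1 + kV/Q).
C_ss = 0.716·3.70/(0.716 + 0.174·11.3) = 2.6492/2.6822 = 0.98770 mg/L.

0.988 mg/L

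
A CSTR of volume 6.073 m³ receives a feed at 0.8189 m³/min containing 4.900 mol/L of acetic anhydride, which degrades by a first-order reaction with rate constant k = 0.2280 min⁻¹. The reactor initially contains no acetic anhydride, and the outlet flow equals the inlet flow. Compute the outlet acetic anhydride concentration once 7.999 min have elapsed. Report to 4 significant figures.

Accumulation = in − out − consumed: V dC/dt = Q C_in − Q C − k V C.
This is linear with rate a = Q/V + k = 0.362843 min⁻¹.
C_ss = Q C_in/(Q + kV) = 1.82098 mol/L; C(t) = C_ss + (C₀ − C_ss) e^(−a t).
C(7.999) = 1.82098 + (-1.82098)·e^(−0.362843·7.999) = 1.82098 + (-1.82098)·0.0548925 = 1.72102 mol/L.

1.721 mol/L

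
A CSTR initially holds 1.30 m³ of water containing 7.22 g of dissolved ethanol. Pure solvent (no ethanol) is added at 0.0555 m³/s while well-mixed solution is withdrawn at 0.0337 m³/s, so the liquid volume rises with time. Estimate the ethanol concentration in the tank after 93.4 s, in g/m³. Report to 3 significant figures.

0.504 g/m³

Let m(t) be the amount of ethanol. Volume: V(t) = V₀ + (Q_in − Q_out) t = 1.30 + 0.021800 t; V(93.4) = 3.3361 m³.
Solute balance: dm/dt = 0 − Q_out C = −Q_out m/V(t).
Separate: dm/m = −Q_out dt/V(t) ⇒ ln(m/m₀) = −(Q_out/(Q_in−Q_out)) ln(V/V₀).
m = m₀ (V₀/V)^(Q_out/(Q_in−Q_out)) = 7.22 × (1.30/3.3361)^(1.5459) = 1.6820 g.
C = m/V = 1.6820/3.3361 = 0.50417 g/m³.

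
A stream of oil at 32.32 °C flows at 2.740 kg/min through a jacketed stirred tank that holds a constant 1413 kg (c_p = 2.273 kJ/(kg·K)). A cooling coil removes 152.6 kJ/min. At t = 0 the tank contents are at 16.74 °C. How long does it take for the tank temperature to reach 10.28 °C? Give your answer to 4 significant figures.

664.0 min

Energy balance: M c_p dT/dt = ṁ c_p (T_in − T) − 152.6.
τ = M/ṁ = 515.693 min; T_ss = T_in − Q̇/(ṁ c_p) = 7.81783 °C.
T(t) = T_ss + (T₀ − T_ss) e^(−t/τ). Set T = 10.28:
e^(−t/τ) = (10.28 − 7.81783)/(16.74 − 7.81783) = 0.275961
t = −515.693 · ln(0.275961) = 663.953 min.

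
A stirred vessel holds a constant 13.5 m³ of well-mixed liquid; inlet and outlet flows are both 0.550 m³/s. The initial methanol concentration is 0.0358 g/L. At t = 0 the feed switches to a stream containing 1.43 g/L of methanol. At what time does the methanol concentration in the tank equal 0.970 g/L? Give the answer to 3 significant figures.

27.2 s

Transient balance on the dissolved component: V dC/dt = Q(C_in − C), so τ = V/Q = 24.545 s.
C(t) = C_in + (C₀ − C_in) e^(−t/τ). Set C = 0.970 and solve for t:
e^(−t/τ) = (C − C_in)/(C₀ − C_in) = (0.970 − 1.43)/(0.0358 − 1.43) = 0.32994
t = −τ ln(…) = 24.545 × 1.1088 = 27.217 s.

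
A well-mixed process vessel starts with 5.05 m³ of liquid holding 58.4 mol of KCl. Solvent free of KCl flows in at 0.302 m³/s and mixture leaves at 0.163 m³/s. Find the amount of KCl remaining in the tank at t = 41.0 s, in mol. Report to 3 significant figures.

24.1 mol

Let m(t) be the amount of KCl. Volume: V(t) = V₀ + (Q_in − Q_out) t = 5.05 + 0.13900 t; V(41.0) = 10.749 m³.
No KCl enters, so dm/dt = −Q_out · (m/V).
dm/m = −Q_out dt/(V₀ + 0.13900 t); integrating gives ln(m/m₀) = −(Q_out/(Q_in−Q_out)) ln(V/V₀).
m = m₀ (V₀/V)^(Q_out/(Q_in−Q_out)) = 58.4 × (5.05/10.749)^(1.1727) = 24.082 mol.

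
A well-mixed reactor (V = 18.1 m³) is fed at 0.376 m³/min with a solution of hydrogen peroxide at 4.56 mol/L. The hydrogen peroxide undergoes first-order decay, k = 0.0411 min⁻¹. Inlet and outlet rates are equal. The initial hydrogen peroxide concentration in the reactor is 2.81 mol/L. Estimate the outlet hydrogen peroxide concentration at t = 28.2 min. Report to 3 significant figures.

Accumulation = in − out − consumed: V dC/dt = Q C_in − Q C − k V C.
dC/dt = (Q/V) C_in − (Q/V + k) C; effective rate a = Q/V + k = 0.020773 + 0.0411 = 0.061873 min⁻¹.
C_ss = Q C_in/(Q + kV) = 1.5310 mol/L; C(t) = C_ss + (C₀ − C_ss) e^(−a t).
C(28.2) = 1.5310 + (1.2790)·e^(−0.061873·28.2) = 1.5310 + (1.2790)·0.17467 = 1.7544 mol/L.

1.75 mol/L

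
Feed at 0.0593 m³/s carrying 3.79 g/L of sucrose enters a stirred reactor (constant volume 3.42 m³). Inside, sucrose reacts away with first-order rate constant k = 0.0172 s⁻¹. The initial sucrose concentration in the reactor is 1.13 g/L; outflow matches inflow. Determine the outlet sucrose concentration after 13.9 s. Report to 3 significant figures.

Accumulation = in − out − consumed: V dC/dt = Q C_in − Q C − k V C.
This is linear with rate a = Q/V + k = 0.034539 s⁻¹.
C_ss = Q C_in/(Q + kV) = 1.9026 g/L; C(t) = C_ss + (C₀ − C_ss) e^(−a t).
C(13.9) = 1.9026 + (-0.77264)·e^(−0.034539·13.9) = 1.9026 + (-0.77264)·0.61872 = 1.4246 g/L.

1.42 g/L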